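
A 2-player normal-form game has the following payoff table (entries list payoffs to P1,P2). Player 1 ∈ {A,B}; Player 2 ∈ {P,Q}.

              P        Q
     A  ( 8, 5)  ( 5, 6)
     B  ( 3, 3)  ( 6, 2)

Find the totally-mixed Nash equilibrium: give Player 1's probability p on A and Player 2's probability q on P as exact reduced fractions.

P1 indiff ⇒ q·8+(1-q)·5 = q·3+(1-q)·6 ⇒ q(5) = (1-q)(1) ⇒ q = 1/6
P2 indiff ⇒ p·5+(1-p)·3 = p·6+(1-p)·2 ⇒ p(-1) = (1-p)(-1) ⇒ p = 1/2

p=1/2, q=1/6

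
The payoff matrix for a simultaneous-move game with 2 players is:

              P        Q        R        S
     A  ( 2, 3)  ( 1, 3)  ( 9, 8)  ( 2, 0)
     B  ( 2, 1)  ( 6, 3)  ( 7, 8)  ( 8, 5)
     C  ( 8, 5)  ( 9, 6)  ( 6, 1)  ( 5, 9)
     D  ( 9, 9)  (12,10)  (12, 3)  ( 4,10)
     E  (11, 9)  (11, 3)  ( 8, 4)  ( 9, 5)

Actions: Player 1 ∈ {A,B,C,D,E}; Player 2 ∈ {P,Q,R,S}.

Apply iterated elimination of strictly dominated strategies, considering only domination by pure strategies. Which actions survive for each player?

Survivors P1:{D,E} P2:{P,Q,S}

P1 drop A (D beats it: P:9>2 Q:12>1 R:12>9 S:4>2)
P1 drop B (E beats it: P:11>2 Q:11>6 R:8>7 S:9>8)
P1 drop C (E beats it: P:11>8 Q:11>9 R:8>6 S:9>5)
P2 drop R (P beats it: D:9>3 E:9>4)
P1→{D,E} P2→{P,Q,S}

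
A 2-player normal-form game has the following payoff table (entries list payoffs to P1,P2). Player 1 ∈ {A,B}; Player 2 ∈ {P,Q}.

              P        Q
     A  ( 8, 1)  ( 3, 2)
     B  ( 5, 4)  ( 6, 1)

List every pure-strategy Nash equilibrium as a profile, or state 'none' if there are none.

(A,P): not NE [P2→Q gives 2>1]
(A,Q): not NE [P1→B gives 6>3]
(B,P): not NE [P1→A gives 8>5]
(B,Q): not NE [P2→P gives 4>1]

Equilibria: none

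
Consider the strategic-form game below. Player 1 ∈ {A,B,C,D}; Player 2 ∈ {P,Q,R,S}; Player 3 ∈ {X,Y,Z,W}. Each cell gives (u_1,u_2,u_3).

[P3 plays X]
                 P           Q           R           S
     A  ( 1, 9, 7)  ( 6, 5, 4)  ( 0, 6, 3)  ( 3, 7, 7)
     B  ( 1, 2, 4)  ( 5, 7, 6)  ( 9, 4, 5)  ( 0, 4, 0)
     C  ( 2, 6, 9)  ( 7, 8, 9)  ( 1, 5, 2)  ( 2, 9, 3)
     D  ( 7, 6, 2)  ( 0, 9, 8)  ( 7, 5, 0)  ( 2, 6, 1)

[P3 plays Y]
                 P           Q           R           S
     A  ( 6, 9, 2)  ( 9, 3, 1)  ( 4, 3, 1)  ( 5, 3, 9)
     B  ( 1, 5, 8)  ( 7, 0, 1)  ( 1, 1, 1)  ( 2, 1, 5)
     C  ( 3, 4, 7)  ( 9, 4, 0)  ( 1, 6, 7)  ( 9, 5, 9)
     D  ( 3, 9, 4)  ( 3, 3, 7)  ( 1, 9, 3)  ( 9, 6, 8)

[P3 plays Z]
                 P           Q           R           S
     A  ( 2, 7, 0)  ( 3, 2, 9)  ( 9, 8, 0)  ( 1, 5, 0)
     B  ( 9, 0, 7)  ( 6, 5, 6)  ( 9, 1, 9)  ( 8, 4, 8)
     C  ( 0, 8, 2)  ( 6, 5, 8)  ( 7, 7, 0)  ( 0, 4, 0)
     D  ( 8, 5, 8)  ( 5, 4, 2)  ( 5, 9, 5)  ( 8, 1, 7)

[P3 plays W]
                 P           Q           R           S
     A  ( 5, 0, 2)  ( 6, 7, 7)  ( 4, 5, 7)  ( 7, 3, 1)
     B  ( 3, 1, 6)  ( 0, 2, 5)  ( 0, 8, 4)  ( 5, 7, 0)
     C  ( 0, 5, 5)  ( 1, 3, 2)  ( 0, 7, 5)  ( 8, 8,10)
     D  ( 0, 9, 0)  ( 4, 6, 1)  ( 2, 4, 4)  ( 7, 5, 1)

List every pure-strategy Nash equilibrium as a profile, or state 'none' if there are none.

(A,P,X): not NE [P1→D gives 7>1]
(A,P,Y): not NE [P3→X gives 7>2]
(A,P,Z): not NE [P1→B gives 9>2; P2→R gives 8>7; P3→X gives 7>0]
(A,P,W): not NE [P2→Q gives 7>0; P3→X gives 7>2]
(A,Q,X): not NE [P1→C gives 7>6; P2→P gives 9>5; P3→Z gives 9>4]
(A,Q,Y): not NE [P2→P gives 9>3; P3→Z gives 9>1]
(A,Q,Z): not NE [P1→C gives 6>3; P2→R gives 8>2]
(A,Q,W): not NE [P3→Z gives 9>7]
(A,R,X): not NE [P1→B gives 9>0; P2→P gives 9>6; P3→W gives 7>3]
(A,R,Y): not NE [P2→P gives 9>3; P3→W gives 7>1]
(A,R,Z): not NE [P3→W gives 7>0]
(A,R,W): not NE [P2→Q gives 7>5]
(A,S,X): not NE [P2→P gives 9>7; P3→Y gives 9>7]
(A,S,Y): not NE [P1→D gives 9>5; P2→P gives 9>3]
(A,S,Z): not NE [P1→D gives 8>1; P2→R gives 8>5; P3→Y gives 9>0]
(A,S,W): not NE [P1→C gives 8>7; P2→Q gives 7>3; P3→Y gives 9>1]
(B,P,X): not NE [P1→D gives 7>1; P2→Q gives 7>2; P3→Y gives 8>4]
(B,P,Y): not NE [P1→A gives 6>1]
(B,P,Z): not NE [P2→Q gives 5>0; P3→Y gives 8>7]
(B,P,W): not NE [P1→A gives 5>3; P2→R gives 8>1; P3→Y gives 8>6]
(B,Q,X): not NE [P1→C gives 7>5]
(B,Q,Y): not NE [P1→C gives 9>7; P2→P gives 5>0; P3→Z gives 6>1]
(B,Q,Z): NE
(B,Q,W): not NE [P1→A gives 6>0; P2→R gives 8>2; P3→Z gives 6>5]
(B,R,X): not NE [P2→Q gives 7>4; P3→Z gives 9>5]
(B,R,Y): not NE [P1→A gives 4>1; P2→P gives 5>1; P3→Z gives 9>1]
(B,R,Z): not NE [P2→Q gives 5>1]
(B,R,W): not NE [P1→A gives 4>0; P3→Z gives 9>4]
(B,S,X): not NE [P1→A gives 3>0; P2→Q gives 7>4; P3→Z gives 8>0]
(B,S,Y): not NE [P1→D gives 9>2; P2→P gives 5>1; P3→Z gives 8>5]
(B,S,Z): not NE [P2→Q gives 5>4]
(B,S,W): not NE [P1→C gives 8>5; P2→R gives 8>7; P3→Z gives 8>0]
(C,P,X): not NE [P1→D gives 7>2; P2→S gives 9>6]
(C,P,Y): not NE [P1→A gives 6>3; P2→R gives 6>4; P3→X gives 9>7]
(C,P,Z): not NE [P1→B gives 9>0; P3→X gives 9>2]
(C,P,W): not NE [P1→A gives 5>0; P2→S gives 8>5; P3→X gives 9>5]
(C,Q,X): not NE [P2→S gives 9>8]
(C,Q,Y): not NE [P2→R gives 6>4; P3→X gives 9>0]
(C,Q,Z): not NE [P2→P gives 8>5; P3→X gives 9>8]
(C,Q,W): not NE [P1→A gives 6>1; P2→S gives 8>3; P3→X gives 9>2]
(C,R,X): not NE [P1→B gives 9>1; P2→S gives 9>5; P3→Y gives 7>2]
(C,R,Y): not NE [P1→A gives 4>1]
(C,R,Z): not NE [P1→B gives 9>7; P2→P gives 8>7; P3→Y gives 7>0]
(C,R,W): not NE [P1→A gives 4>0; P2→S gives 8>7; P3→Y gives 7>5]
(C,S,X): not NE [P1→A gives 3>2; P3→W gives 10>3]
(C,S,Y): not NE [P2→R gives 6>5; P3→W gives 10>9]
(C,S,Z): not NE [P1→D gives 8>0; P2→P gives 8>4; P3→W gives 10>0]
(C,S,W): NE
(D,P,X): not NE [P2→Q gives 9>6; P3→Z gives 8>2]
(D,P,Y): not NE [P1→A gives 6>3; P3→Z gives 8>4]
(D,P,Z): not NE [P1→B gives 9>8; P2→R gives 9>5]
(D,P,W): not NE [P1→A gives 5>0; P3→Z gives 8>0]
(D,Q,X): not NE [P1→C gives 7>0]
(D,Q,Y): not NE [P1→C gives 9>3; P2→R gives 9>3; P3→X gives 8>7]
(D,Q,Z): not NE [P1→C gives 6>5; P2→R gives 9>4; P3→X gives 8>2]
(D,Q,W): not NE [P1→A gives 6>4; P2→P gives 9>6; P3→X gives 8>1]
(D,R,X): not NE [P1→B gives 9>7; P2→Q gives 9>5; P3→Z gives 5>0]
(D,R,Y): not NE [P1→A gives 4>1; P3→Z gives 5>3]
(D,R,Z): not NE [P1→B gives 9>5]
(D,R,W): not NE [P1→A gives 4>2; P2→P gives 9>4; P3→Z gives 5>4]
(D,S,X): not NE [P1→A gives 3>2; P2→Q gives 9>6; P3→Y gives 8>1]
(D,S,Y): not NE [P2→R gives 9>6]
(D,S,Z): not NE [P2→R gives 9>1; P3→Y gives 8>7]
(D,S,W): not NE [P1→C gives 8>7; P2→P gives 9>5; P3→Y gives 8>1]

PSNE = {(B,Q,Z), (C,S,W)}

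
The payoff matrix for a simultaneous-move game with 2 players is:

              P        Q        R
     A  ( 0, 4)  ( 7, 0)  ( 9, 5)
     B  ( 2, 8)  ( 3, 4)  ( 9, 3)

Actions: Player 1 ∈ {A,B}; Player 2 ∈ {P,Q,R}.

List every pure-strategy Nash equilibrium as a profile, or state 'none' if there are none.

Nash profiles: (A,R), (B,P)

(A,P): not NE [P1→B gives 2>0; P2→R gives 5>4]
(A,Q): not NE [P2→R gives 5>0]
(A,R): NE
(B,P): NE
(B,Q): not NE [P1→A gives 7>3; P2→P gives 8>4]
(B,R): not NE [P2→P gives 8>3]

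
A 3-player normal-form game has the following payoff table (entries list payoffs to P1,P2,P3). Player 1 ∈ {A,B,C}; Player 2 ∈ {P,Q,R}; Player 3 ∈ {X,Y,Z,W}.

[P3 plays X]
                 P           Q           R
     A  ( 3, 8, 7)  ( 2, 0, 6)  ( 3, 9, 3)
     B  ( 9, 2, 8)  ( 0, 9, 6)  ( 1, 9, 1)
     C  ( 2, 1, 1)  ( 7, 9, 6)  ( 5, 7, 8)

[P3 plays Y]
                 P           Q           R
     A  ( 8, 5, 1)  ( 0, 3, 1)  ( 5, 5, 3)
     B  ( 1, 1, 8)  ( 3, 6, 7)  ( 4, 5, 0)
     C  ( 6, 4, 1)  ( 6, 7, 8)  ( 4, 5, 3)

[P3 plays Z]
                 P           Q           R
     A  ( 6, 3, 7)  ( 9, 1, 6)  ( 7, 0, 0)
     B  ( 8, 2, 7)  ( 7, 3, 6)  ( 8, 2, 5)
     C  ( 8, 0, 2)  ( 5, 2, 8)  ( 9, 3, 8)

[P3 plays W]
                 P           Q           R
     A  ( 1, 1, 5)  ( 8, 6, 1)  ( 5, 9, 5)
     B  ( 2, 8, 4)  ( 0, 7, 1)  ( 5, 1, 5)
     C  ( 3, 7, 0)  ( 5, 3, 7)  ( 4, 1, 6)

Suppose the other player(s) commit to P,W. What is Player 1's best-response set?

argmax u_1 = {C}

u_1(A vs P,W) = 1
u_1(B vs P,W) = 2
u_1(C vs P,W) = 3
max payoff 3 at {C}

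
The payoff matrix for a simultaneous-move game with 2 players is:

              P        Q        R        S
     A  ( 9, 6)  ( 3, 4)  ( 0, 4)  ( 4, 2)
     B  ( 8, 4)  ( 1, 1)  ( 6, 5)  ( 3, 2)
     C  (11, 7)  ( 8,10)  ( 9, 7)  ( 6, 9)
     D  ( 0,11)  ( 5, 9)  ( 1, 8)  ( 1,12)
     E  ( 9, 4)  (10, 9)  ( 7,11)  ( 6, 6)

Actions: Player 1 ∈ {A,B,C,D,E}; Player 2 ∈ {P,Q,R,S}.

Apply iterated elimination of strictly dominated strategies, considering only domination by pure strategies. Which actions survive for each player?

P1 drop A (C beats it: P:11>9 Q:8>3 R:9>0 S:6>4)
P1 drop B (C beats it: P:11>8 Q:8>1 R:9>6 S:6>3)
P1 drop D (C beats it: P:11>0 Q:8>5 R:9>1 S:6>1)
P2 drop P (Q beats it: C:10>7 E:9>4)
P2 drop S (Q beats it: C:10>9 E:9>6)
P1→{C,E} P2→{Q,R}

IESDS → P1:{C,E} P2:{Q,R}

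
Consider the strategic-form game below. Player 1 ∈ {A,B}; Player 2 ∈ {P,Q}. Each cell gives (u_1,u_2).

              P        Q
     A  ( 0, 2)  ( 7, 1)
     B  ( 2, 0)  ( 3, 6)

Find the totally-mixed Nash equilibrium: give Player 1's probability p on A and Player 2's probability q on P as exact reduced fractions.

P1 indiff ⇒ q·0+(1-q)·7 = q·2+(1-q)·3 ⇒ q(-2) = (1-q)(-4) ⇒ q = 2/3
P2 indiff ⇒ p·2+(1-p)·0 = p·1+(1-p)·6 ⇒ p(1) = (1-p)(6) ⇒ p = 6/7

(p,q) = (6/7, 2/3)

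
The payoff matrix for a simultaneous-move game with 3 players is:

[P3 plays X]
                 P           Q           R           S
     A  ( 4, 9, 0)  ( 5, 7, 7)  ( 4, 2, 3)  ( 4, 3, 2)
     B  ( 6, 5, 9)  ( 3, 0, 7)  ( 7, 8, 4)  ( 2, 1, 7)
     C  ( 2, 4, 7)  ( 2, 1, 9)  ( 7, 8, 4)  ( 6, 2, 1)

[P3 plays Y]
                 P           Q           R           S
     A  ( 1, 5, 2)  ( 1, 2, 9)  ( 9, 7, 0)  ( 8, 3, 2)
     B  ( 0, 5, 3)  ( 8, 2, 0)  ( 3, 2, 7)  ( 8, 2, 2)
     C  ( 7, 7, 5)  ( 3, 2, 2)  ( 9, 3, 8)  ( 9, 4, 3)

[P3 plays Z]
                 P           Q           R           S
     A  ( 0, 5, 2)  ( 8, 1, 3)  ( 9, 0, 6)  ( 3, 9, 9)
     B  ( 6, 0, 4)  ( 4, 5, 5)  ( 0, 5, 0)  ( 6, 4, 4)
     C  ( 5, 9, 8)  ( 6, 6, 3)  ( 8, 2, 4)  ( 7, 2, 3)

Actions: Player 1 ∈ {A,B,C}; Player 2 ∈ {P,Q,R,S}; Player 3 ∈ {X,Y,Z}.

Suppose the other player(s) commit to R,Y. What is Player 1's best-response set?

P1 best: {A,C}

u_1(A vs R,Y) = 9
u_1(B vs R,Y) = 3
u_1(C vs R,Y) = 9
max payoff 9 at {A,C}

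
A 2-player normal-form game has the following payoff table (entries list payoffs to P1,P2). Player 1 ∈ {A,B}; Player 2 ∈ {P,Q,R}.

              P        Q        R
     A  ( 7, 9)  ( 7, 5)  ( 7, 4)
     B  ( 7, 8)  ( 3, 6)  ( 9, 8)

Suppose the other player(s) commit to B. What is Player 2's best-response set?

P2 best: {P,R}

u_2(P vs B) = 8
u_2(Q vs B) = 6
u_2(R vs B) = 8
max payoff 8 at {P,R}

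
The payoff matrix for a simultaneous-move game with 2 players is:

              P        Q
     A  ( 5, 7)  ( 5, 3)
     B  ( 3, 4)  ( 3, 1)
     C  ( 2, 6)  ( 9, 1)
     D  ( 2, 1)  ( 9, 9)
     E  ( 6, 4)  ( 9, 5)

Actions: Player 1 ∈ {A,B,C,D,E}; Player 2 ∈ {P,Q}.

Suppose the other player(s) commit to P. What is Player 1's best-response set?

u_1(A vs P) = 5
u_1(B vs P) = 3
u_1(C vs P) = 2
u_1(D vs P) = 2
u_1(E vs P) = 6
max payoff 6 at {E}

P1 best: {E}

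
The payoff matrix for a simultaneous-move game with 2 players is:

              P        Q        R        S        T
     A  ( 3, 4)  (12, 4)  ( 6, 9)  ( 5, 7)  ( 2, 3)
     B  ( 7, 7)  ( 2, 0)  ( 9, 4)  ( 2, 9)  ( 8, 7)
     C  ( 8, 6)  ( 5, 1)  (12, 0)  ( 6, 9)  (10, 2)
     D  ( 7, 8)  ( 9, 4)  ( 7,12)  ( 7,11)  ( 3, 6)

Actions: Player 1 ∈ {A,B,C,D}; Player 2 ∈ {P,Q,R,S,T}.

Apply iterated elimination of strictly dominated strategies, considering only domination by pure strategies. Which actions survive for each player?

Survivors P1:{C,D} P2:{R,S}

P1 drop B (C beats it: P:8>7 Q:5>2 R:12>9 S:6>2 T:10>8)
P2 drop P (S beats it: A:7>4 C:9>6 D:11>8)
P2 drop Q (S beats it: A:7>4 C:9>1 D:11>4)
P1 drop A (C beats it: R:12>6 S:6>5 T:10>2)
P2 drop T (S beats it: C:9>2 D:11>6)
P1→{C,D} P2→{R,S}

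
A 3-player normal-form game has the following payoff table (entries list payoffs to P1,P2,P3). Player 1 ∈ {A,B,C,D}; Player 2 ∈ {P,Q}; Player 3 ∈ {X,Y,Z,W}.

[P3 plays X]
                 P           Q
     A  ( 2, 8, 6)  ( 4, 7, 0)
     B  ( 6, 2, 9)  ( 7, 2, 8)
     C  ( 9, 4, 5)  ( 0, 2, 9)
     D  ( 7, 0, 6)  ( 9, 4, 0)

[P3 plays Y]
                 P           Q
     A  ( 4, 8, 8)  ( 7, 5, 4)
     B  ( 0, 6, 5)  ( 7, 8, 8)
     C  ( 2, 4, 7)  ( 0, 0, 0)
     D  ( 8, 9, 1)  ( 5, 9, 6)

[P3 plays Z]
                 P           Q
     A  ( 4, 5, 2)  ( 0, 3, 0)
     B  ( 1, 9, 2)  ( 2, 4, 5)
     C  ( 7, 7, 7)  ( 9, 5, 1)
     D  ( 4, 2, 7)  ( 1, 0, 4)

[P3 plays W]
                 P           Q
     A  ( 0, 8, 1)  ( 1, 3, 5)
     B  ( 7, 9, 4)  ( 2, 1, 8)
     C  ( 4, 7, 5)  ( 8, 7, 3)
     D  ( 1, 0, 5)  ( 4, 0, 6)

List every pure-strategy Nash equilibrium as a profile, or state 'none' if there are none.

(A,P,X): not NE [P1→C gives 9>2; P3→Y gives 8>6]
(A,P,Y): not NE [P1→D gives 8>4]
(A,P,Z): not NE [P1→C gives 7>4; P3→Y gives 8>2]
(A,P,W): not NE [P1→B gives 7>0; P3→Y gives 8>1]
(A,Q,X): not NE [P1→D gives 9>4; P2→P gives 8>7; P3→W gives 5>0]
(A,Q,Y): not NE [P2→P gives 8>5; P3→W gives 5>4]
(A,Q,Z): not NE [P1→C gives 9>0; P2→P gives 5>3; P3→W gives 5>0]
(A,Q,W): not NE [P1→C gives 8>1; P2→P gives 8>3]
(B,P,X): not NE [P1→C gives 9>6]
(B,P,Y): not NE [P1→D gives 8>0; P2→Q gives 8>6; P3→X gives 9>5]
(B,P,Z): not NE [P1→C gives 7>1; P3→X gives 9>2]
(B,P,W): not NE [P3→X gives 9>4]
(B,Q,X): not NE [P1→D gives 9>7]
(B,Q,Y): NE
(B,Q,Z): not NE [P1→C gives 9>2; P2→P gives 9>4; P3→W gives 8>5]
(B,Q,W): not NE [P1→C gives 8>2; P2→P gives 9>1]
(C,P,X): not NE [P3→Z gives 7>5]
(C,P,Y): not NE [P1→D gives 8>2]
(C,P,Z): NE
(C,P,W): not NE [P1→B gives 7>4; P3→Z gives 7>5]
(C,Q,X): not NE [P1→D gives 9>0; P2→P gives 4>2]
(C,Q,Y): not NE [P1→B gives 7>0; P2→P gives 4>0; P3→X gives 9>0]
(C,Q,Z): not NE [P2→P gives 7>5; P3→X gives 9>1]
(C,Q,W): not NE [P3→X gives 9>3]
(D,P,X): not NE [P1→C gives 9>7; P2→Q gives 4>0; P3→Z gives 7>6]
(D,P,Y): not NE [P3→Z gives 7>1]
(D,P,Z): not NE [P1→C gives 7>4]
(D,P,W): not NE [P1→B gives 7>1; P3→Z gives 7>5]
(D,Q,X): not NE [P3→W gives 6>0]
(D,Q,Y): not NE [P1→B gives 7>5]
(D,Q,Z): not NE [P1→C gives 9>1; P2→P gives 2>0; P3→W gives 6>4]
(D,Q,W): not NE [P1→C gives 8>4]

NE set: (B,Q,Y), (C,P,Z)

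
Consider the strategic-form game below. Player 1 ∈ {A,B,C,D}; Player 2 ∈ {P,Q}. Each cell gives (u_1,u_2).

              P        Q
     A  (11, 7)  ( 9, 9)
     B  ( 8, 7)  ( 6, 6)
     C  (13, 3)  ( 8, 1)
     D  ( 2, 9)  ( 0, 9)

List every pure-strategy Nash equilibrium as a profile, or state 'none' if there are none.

(A,P): not NE [P1→C gives 13>11; P2→Q gives 9>7]
(A,Q): NE
(B,P): not NE [P1→C gives 13>8]
(B,Q): not NE [P1→A gives 9>6; P2→P gives 7>6]
(C,P): NE
(C,Q): not NE [P1→A gives 9>8; P2→P gives 3>1]
(D,P): not NE [P1→C gives 13>2]
(D,Q): not NE [P1→A gives 9>0]

NE set: (A,Q), (C,P)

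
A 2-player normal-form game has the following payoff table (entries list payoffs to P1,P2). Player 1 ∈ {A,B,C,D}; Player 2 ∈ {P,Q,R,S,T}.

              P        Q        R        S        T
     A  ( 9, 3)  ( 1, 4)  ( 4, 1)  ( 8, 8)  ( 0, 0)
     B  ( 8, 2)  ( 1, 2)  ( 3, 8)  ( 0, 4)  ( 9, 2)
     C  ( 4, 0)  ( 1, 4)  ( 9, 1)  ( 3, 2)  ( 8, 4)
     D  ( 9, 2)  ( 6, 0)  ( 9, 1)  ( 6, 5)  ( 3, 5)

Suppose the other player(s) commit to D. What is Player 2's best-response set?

u_2(P vs D) = 2
u_2(Q vs D) = 0
u_2(R vs D) = 1
u_2(S vs D) = 5
u_2(T vs D) = 5
max payoff 5 at {S,T}

BR_2 = {S,T}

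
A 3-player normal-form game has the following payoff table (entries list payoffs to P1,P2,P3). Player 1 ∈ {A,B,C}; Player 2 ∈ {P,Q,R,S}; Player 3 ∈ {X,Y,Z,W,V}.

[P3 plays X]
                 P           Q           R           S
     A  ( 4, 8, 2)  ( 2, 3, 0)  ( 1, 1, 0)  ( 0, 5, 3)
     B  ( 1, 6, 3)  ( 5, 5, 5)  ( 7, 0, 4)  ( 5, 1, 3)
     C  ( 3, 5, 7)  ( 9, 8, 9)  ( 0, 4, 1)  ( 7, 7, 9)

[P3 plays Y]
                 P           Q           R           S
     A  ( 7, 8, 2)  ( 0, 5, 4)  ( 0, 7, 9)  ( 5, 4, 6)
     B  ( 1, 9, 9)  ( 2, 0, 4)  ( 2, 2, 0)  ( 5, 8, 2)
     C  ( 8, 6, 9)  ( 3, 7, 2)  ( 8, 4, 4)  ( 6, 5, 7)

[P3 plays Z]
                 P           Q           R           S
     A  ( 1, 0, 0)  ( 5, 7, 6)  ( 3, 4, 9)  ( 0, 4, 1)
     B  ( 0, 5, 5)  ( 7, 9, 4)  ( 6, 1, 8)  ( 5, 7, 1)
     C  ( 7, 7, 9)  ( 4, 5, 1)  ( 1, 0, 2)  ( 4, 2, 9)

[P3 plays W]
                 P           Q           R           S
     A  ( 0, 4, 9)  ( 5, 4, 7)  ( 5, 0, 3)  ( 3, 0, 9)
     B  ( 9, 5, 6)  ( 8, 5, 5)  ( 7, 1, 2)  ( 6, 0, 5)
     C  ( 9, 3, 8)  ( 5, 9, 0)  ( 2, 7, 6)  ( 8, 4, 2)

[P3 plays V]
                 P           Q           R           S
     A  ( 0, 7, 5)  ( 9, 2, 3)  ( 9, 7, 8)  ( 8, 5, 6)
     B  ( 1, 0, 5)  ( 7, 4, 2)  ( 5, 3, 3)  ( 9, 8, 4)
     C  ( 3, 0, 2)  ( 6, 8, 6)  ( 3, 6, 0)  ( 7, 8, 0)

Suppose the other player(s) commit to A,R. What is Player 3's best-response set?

argmax u_3 = {Y,Z}

u_3(X vs A,R) = 0
u_3(Y vs A,R) = 9
u_3(Z vs A,R) = 9
u_3(W vs A,R) = 3
u_3(V vs A,R) = 8
max payoff 9 at {Y,Z}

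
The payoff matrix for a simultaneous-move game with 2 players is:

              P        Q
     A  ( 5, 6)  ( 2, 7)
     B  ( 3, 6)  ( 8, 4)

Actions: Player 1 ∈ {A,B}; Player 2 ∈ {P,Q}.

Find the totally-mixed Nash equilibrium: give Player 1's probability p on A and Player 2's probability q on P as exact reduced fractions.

P1 indiff ⇒ q·5+(1-q)·2 = q·3+(1-q)·8 ⇒ q(2) = (1-q)(6) ⇒ q = 3/4
P2 indiff ⇒ p·6+(1-p)·6 = p·7+(1-p)·4 ⇒ p(-1) = (1-p)(-2) ⇒ p = 2/3

P1 mixes 2/3 on A; P2 mixes 3/4 on P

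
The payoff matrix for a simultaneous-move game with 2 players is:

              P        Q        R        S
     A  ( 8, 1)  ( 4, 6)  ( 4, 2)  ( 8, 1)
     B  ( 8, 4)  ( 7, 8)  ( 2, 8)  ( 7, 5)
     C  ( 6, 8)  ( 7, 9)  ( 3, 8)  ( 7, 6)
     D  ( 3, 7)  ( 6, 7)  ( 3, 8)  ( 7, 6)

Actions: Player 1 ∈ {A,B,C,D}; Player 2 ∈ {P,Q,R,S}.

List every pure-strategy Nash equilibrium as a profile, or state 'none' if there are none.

(A,P): not NE [P2→Q gives 6>1]
(A,Q): not NE [P1→C gives 7>4]
(A,R): not NE [P2→Q gives 6>2]
(A,S): not NE [P2→Q gives 6>1]
(B,P): not NE [P2→R gives 8>4]
(B,Q): NE
(B,R): not NE [P1→A gives 4>2]
(B,S): not NE [P1→A gives 8>7; P2→R gives 8>5]
(C,P): not NE [P1→B gives 8>6; P2→Q gives 9>8]
(C,Q): NE
(C,R): not NE [P1→A gives 4>3; P2→Q gives 9>8]
(C,S): not NE [P1→A gives 8>7; P2→Q gives 9>6]
(D,P): not NE [P1→B gives 8>3; P2→R gives 8>7]
(D,Q): not NE [P1→C gives 7>6; P2→R gives 8>7]
(D,R): not NE [P1→A gives 4>3]
(D,S): not NE [P1→A gives 8>7; P2→R gives 8>6]

Nash profiles: (B,Q), (C,Q)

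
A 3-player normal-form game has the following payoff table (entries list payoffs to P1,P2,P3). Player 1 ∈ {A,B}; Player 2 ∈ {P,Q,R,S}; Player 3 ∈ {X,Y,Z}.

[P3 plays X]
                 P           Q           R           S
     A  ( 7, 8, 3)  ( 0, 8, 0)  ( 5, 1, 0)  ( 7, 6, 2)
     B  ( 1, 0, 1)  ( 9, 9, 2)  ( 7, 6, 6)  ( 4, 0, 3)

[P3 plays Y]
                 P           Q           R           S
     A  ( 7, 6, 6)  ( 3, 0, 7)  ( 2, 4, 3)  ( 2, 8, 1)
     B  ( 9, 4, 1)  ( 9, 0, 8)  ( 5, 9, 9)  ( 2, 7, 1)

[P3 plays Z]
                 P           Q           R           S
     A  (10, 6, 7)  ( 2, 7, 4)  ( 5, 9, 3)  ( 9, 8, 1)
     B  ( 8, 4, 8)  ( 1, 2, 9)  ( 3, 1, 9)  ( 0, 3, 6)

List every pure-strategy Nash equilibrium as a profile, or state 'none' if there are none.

(A,P,X): not NE [P3→Z gives 7>3]
(A,P,Y): not NE [P1→B gives 9>7; P2→S gives 8>6; P3→Z gives 7>6]
(A,P,Z): not NE [P2→R gives 9>6]
(A,Q,X): not NE [P1→B gives 9>0; P3→Y gives 7>0]
(A,Q,Y): not NE [P1→B gives 9>3; P2→S gives 8>0]
(A,Q,Z): not NE [P2→R gives 9>7; P3→Y gives 7>4]
(A,R,X): not NE [P1→B gives 7>5; P2→Q gives 8>1; P3→Z gives 3>0]
(A,R,Y): not NE [P1→B gives 5>2; P2→S gives 8>4]
(A,R,Z): NE
(A,S,X): not NE [P2→Q gives 8>6]
(A,S,Y): not NE [P3→X gives 2>1]
(A,S,Z): not NE [P2→R gives 9>8; P3→X gives 2>1]
(B,P,X): not NE [P1→A gives 7>1; P2→Q gives 9>0; P3→Z gives 8>1]
(B,P,Y): not NE [P2→R gives 9>4; P3→Z gives 8>1]
(B,P,Z): not NE [P1→A gives 10>8]
(B,Q,X): not NE [P3→Z gives 9>2]
(B,Q,Y): not NE [P2→R gives 9>0; P3→Z gives 9>8]
(B,Q,Z): not NE [P1→A gives 2>1; P2→P gives 4>2]
(B,R,X): not NE [P2→Q gives 9>6; P3→Z gives 9>6]
(B,R,Y): NE
(B,R,Z): not NE [P1→A gives 5>3; P2→P gives 4>1]
(B,S,X): not NE [P1→A gives 7>4; P2→Q gives 9>0; P3→Z gives 6>3]
(B,S,Y): not NE [P2→R gives 9>7; P3→Z gives 6>1]
(B,S,Z): not NE [P1→A gives 9>0; P2→P gives 4>3]

Nash profiles: (A,R,Z), (B,R,Y)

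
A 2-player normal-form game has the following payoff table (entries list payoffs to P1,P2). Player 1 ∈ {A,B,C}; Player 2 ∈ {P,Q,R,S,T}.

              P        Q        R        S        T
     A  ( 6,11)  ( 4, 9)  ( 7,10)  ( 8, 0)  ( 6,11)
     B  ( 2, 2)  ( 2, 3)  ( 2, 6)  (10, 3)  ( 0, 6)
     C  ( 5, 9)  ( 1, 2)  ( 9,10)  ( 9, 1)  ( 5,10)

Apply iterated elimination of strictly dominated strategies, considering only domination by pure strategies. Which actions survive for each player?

Remaining: P1:{A,C} P2:{P,R,T}

P2 drop Q (R beats it: A:10>9 B:6>3 C:10>2)
P2 drop S (R beats it: A:10>0 B:6>3 C:10>1)
P1 drop B (A beats it: P:6>2 R:7>2 T:6>0)
P1→{A,C} P2→{P,R,T}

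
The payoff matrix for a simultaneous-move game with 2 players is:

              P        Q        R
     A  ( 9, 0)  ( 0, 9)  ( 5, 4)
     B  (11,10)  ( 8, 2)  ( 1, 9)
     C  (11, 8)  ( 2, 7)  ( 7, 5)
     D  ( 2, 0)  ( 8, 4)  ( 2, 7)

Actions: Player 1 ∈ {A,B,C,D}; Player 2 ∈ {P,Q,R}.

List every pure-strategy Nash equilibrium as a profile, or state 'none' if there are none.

(A,P): not NE [P1→C gives 11>9; P2→Q gives 9>0]
(A,Q): not NE [P1→D gives 8>0]
(A,R): not NE [P1→C gives 7>5; P2→Q gives 9>4]
(B,P): NE
(B,Q): not NE [P2→P gives 10>2]
(B,R): not NE [P1→C gives 7>1; P2→P gives 10>9]
(C,P): NE
(C,Q): not NE [P1→D gives 8>2; P2→P gives 8>7]
(C,R): not NE [P2→P gives 8>5]
(D,P): not NE [P1→C gives 11>2; P2→R gives 7>0]
(D,Q): not NE [P2→R gives 7>4]
(D,R): not NE [P1→C gives 7>2]

Nash profiles: (B,P), (C,P)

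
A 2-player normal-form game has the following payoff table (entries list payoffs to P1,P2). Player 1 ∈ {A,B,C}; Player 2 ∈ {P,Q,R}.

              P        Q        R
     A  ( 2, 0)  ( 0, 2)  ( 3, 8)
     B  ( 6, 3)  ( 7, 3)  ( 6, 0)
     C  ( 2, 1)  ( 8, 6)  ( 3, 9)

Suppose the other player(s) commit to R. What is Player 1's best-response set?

argmax u_1 = {B}

u_1(A vs R) = 3
u_1(B vs R) = 6
u_1(C vs R) = 3
max payoff 6 at {B}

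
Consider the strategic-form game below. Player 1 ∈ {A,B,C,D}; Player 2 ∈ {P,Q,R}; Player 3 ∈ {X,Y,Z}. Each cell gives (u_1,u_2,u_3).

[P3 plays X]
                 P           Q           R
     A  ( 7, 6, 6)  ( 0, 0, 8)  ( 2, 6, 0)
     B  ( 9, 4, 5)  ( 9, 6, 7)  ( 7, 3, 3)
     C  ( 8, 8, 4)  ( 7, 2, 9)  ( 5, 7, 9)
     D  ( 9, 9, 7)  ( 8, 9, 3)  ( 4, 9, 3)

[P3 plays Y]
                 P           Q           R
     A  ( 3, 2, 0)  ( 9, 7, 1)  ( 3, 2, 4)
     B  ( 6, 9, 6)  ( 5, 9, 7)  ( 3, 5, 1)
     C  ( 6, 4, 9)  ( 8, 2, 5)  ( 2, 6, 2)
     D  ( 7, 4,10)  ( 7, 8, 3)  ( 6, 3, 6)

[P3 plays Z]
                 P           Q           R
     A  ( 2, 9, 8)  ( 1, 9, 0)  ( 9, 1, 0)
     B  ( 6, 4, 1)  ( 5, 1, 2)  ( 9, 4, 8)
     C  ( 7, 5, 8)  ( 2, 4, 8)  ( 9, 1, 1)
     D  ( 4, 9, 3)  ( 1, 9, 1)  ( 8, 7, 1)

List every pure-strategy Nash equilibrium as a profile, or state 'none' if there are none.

PSNE = {(B,Q,X), (B,R,Z)}

(A,P,X): not NE [P1→D gives 9>7; P3→Z gives 8>6]
(A,P,Y): not NE [P1→D gives 7>3; P2→Q gives 7>2; P3→Z gives 8>0]
(A,P,Z): not NE [P1→C gives 7>2]
(A,Q,X): not NE [P1→B gives 9>0; P2→R gives 6>0]
(A,Q,Y): not NE [P3→X gives 8>1]
(A,Q,Z): not NE [P1→B gives 5>1; P3→X gives 8>0]
(A,R,X): not NE [P1→B gives 7>2; P3→Y gives 4>0]
(A,R,Y): not NE [P1→D gives 6>3; P2→Q gives 7>2]
(A,R,Z): not NE [P2→Q gives 9>1; P3→Y gives 4>0]
(B,P,X): not NE [P2→Q gives 6>4; P3→Y gives 6>5]
(B,P,Y): not NE [P1→D gives 7>6]
(B,P,Z): not NE [P1→C gives 7>6; P3→Y gives 6>1]
(B,Q,X): NE
(B,Q,Y): not NE [P1→A gives 9>5]
(B,Q,Z): not NE [P2→R gives 4>1; P3→Y gives 7>2]
(B,R,X): not NE [P2→Q gives 6>3; P3→Z gives 8>3]
(B,R,Y): not NE [P1→D gives 6>3; P2→Q gives 9>5; P3→Z gives 8>1]
(B,R,Z): NE
(C,P,X): not NE [P1→D gives 9>8; P3→Y gives 9>4]
(C,P,Y): not NE [P1→D gives 7>6; P2→R gives 6>4]
(C,P,Z): not NE [P3→Y gives 9>8]
(C,Q,X): not NE [P1→B gives 9>7; P2→P gives 8>2]
(C,Q,Y): not NE [P1→A gives 9>8; P2→R gives 6>2; P3→X gives 9>5]
(C,Q,Z): not NE [P1→B gives 5>2; P2→P gives 5>4; P3→X gives 9>8]
(C,R,X): not NE [P1→B gives 7>5; P2→P gives 8>7]
(C,R,Y): not NE [P1→D gives 6>2; P3→X gives 9>2]
(C,R,Z): not NE [P2→P gives 5>1; P3→X gives 9>1]
(D,P,X): not NE [P3→Y gives 10>7]
(D,P,Y): not NE [P2→Q gives 8>4]
(D,P,Z): not NE [P1→C gives 7>4; P3→Y gives 10>3]
(D,Q,X): not NE [P1→B gives 9>8]
(D,Q,Y): not NE [P1→A gives 9>7]
(D,Q,Z): not NE [P1→B gives 5>1; P3→Y gives 3>1]
(D,R,X): not NE [P1→B gives 7>4; P3→Y gives 6>3]
(D,R,Y): not NE [P2→Q gives 8>3]
(D,R,Z): not NE [P1→C gives 9>8; P2→Q gives 9>7; P3→Y gives 6>1]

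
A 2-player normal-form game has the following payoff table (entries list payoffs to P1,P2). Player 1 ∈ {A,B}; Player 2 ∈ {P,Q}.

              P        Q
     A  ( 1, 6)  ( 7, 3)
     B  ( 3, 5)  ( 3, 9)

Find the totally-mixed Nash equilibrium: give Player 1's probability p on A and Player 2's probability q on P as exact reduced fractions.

P1 indiff ⇒ q·1+(1-q)·7 = q·3+(1-q)·3 ⇒ q(-2) = (1-q)(-4) ⇒ q = 2/3
P2 indiff ⇒ p·6+(1-p)·5 = p·3+(1-p)·9 ⇒ p(3) = (1-p)(4) ⇒ p = 4/7

P1 mixes 4/7 on A; P2 mixes 2/3 on P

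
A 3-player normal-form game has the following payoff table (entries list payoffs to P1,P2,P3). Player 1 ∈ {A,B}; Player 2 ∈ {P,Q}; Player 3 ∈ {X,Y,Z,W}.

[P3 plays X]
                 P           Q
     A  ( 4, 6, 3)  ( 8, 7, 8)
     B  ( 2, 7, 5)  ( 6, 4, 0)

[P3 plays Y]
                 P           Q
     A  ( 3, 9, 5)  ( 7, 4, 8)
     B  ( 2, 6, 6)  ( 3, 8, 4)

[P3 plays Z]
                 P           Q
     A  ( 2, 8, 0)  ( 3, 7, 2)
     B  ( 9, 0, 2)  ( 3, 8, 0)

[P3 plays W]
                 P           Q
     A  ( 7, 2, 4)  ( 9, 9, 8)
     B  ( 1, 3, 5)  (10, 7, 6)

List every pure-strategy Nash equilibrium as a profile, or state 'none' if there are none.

(A,P,X): not NE [P2→Q gives 7>6; P3→Y gives 5>3]
(A,P,Y): NE
(A,P,Z): not NE [P1→B gives 9>2; P3→Y gives 5>0]
(A,P,W): not NE [P2→Q gives 9>2; P3→Y gives 5>4]
(A,Q,X): NE
(A,Q,Y): not NE [P2→P gives 9>4]
(A,Q,Z): not NE [P2→P gives 8>7; P3→W gives 8>2]
(A,Q,W): not NE [P1→B gives 10>9]
(B,P,X): not NE [P1→A gives 4>2; P3→Y gives 6>5]
(B,P,Y): not NE [P1→A gives 3>2; P2→Q gives 8>6]
(B,P,Z): not NE [P2→Q gives 8>0; P3→Y gives 6>2]
(B,P,W): not NE [P1→A gives 7>1; P2→Q gives 7>3; P3→Y gives 6>5]
(B,Q,X): not NE [P1→A gives 8>6; P2→P gives 7>4; P3→W gives 6>0]
(B,Q,Y): not NE [P1→A gives 7>3; P3→W gives 6>4]
(B,Q,Z): not NE [P3→W gives 6>0]
(B,Q,W): NE

PSNE = {(A,P,Y), (A,Q,X), (B,Q,W)}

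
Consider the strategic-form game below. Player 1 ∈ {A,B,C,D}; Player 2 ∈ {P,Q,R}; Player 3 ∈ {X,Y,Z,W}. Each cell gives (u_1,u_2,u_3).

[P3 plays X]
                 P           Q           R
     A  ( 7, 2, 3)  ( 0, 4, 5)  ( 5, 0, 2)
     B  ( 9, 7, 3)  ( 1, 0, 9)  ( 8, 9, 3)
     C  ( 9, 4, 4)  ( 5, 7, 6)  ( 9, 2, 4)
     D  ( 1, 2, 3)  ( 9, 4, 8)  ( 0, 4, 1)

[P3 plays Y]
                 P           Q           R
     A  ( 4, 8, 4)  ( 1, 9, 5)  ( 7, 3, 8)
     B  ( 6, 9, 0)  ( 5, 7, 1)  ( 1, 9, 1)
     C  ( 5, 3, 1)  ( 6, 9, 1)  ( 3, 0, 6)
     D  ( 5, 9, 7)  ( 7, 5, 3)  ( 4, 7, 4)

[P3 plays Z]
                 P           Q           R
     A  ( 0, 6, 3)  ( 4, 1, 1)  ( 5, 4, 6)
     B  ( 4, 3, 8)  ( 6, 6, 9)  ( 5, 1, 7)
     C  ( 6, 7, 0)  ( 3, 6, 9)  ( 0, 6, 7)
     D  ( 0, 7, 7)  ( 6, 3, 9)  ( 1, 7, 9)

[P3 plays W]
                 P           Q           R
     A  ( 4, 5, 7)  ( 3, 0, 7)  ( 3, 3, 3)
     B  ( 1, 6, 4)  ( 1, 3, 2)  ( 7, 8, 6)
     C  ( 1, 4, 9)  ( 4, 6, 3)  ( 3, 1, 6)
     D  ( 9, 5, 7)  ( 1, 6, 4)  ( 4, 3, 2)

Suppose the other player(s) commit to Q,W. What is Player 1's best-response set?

u_1(A vs Q,W) = 3
u_1(B vs Q,W) = 1
u_1(C vs Q,W) = 4
u_1(D vs Q,W) = 1
max payoff 4 at {C}

BR_1 = {C}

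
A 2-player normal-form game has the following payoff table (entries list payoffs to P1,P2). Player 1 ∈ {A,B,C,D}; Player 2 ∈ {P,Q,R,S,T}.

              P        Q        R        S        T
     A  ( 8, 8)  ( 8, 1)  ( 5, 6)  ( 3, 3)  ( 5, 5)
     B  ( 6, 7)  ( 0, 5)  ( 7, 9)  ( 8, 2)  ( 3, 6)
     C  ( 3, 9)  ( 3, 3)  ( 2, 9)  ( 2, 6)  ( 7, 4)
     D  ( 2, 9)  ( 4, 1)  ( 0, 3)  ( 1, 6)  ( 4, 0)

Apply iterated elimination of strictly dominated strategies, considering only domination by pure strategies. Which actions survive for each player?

P1 drop D (A beats it: P:8>2 Q:8>4 R:5>0 S:3>1 T:5>4)
P2 drop Q (P beats it: A:8>1 B:7>5 C:9>3)
P2 drop S (P beats it: A:8>3 B:7>2 C:9>6)
P2 drop T (P beats it: A:8>5 B:7>6 C:9>4)
P1 drop C (A beats it: P:8>3 R:5>2)
P1→{A,B} P2→{P,R}

IESDS → P1:{A,B} P2:{P,R}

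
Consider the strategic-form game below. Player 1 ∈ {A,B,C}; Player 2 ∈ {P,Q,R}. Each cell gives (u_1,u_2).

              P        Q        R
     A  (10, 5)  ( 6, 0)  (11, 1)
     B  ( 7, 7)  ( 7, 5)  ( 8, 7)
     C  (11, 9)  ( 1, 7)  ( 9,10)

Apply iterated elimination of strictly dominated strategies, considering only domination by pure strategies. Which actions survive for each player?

Survivors P1:{A,C} P2:{P,R}

P2 drop Q (P beats it: A:5>0 B:7>5 C:9>7)
P1 drop B (A beats it: P:10>7 R:11>8)
P1→{A,C} P2→{P,R}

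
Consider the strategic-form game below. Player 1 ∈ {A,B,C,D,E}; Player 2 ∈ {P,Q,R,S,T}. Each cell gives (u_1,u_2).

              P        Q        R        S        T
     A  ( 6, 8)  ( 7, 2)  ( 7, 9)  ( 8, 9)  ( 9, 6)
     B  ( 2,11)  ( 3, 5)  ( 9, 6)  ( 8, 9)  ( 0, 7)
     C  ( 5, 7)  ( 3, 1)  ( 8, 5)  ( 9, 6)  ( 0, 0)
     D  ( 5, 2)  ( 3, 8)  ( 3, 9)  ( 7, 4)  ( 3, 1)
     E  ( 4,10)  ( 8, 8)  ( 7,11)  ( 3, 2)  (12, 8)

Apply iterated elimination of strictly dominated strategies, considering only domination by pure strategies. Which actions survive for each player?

Remaining: P1:{A,B,C} P2:{P,R,S}

P1 drop D (A beats it: P:6>5 Q:7>3 R:7>3 S:8>7 T:9>3)
P2 drop Q (P beats it: A:8>2 B:11>5 C:7>1 E:10>8)
P2 drop T (P beats it: A:8>6 B:11>7 C:7>0 E:10>8)
P1 drop E (C beats it: P:5>4 R:8>7 S:9>3)
P1→{A,B,C} P2→{P,R,S}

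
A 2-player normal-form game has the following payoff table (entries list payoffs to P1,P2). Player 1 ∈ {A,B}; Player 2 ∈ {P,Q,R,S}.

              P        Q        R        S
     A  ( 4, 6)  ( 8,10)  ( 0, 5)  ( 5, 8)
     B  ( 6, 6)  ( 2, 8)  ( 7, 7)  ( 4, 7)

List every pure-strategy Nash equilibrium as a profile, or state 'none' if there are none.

(A,P): not NE [P1→B gives 6>4; P2→Q gives 10>6]
(A,Q): NE
(A,R): not NE [P1→B gives 7>0; P2→Q gives 10>5]
(A,S): not NE [P2→Q gives 10>8]
(B,P): not NE [P2→Q gives 8>6]
(B,Q): not NE [P1→A gives 8>2]
(B,R): not NE [P2→Q gives 8>7]
(B,S): not NE [P1→A gives 5>4; P2→Q gives 8>7]

Nash profiles: (A,Q)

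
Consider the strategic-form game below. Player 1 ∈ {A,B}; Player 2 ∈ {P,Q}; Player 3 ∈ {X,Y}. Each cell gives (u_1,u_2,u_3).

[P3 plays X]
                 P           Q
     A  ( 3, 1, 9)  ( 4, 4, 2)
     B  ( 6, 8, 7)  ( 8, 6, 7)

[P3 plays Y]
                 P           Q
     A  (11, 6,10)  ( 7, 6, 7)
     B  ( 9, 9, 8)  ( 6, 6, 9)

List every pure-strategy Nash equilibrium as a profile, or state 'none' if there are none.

PSNE = {(A,P,Y), (A,Q,Y)}

(A,P,X): not NE [P1→B gives 6>3; P2→Q gives 4>1; P3→Y gives 10>9]
(A,P,Y): NE
(A,Q,X): not NE [P1→B gives 8>4; P3→Y gives 7>2]
(A,Q,Y): NE
(B,P,X): not NE [P3→Y gives 8>7]
(B,P,Y): not NE [P1→A gives 11>9]
(B,Q,X): not NE [P2→P gives 8>6; P3→Y gives 9>7]
(B,Q,Y): not NE [P1→A gives 7>6; P2→P gives 9>6]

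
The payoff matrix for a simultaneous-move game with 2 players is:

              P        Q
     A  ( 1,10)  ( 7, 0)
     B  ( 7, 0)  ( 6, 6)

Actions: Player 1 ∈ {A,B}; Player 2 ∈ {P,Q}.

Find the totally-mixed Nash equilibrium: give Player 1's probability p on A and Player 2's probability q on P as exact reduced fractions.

P1 indiff ⇒ q·1+(1-q)·7 = q·7+(1-q)·6 ⇒ q(-6) = (1-q)(-1) ⇒ q = 1/7
P2 indiff ⇒ p·10+(1-p)·0 = p·0+(1-p)·6 ⇒ p(10) = (1-p)(6) ⇒ p = 3/8

p=3/8, q=1/7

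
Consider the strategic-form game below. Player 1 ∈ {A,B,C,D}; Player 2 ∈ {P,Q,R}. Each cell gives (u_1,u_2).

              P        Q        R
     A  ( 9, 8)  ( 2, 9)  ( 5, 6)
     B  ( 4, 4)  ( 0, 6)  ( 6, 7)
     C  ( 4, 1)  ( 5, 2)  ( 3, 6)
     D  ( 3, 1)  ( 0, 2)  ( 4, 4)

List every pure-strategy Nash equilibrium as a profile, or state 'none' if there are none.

PSNE = {(B,R)}

(A,P): not NE [P2→Q gives 9>8]
(A,Q): not NE [P1→C gives 5>2]
(A,R): not NE [P1→B gives 6>5; P2→Q gives 9>6]
(B,P): not NE [P1→A gives 9>4; P2→R gives 7>4]
(B,Q): not NE [P1→C gives 5>0; P2→R gives 7>6]
(B,R): NE
(C,P): not NE [P1→A gives 9>4; P2→R gives 6>1]
(C,Q): not NE [P2→R gives 6>2]
(C,R): not NE [P1→B gives 6>3]
(D,P): not NE [P1→A gives 9>3; P2→R gives 4>1]
(D,Q): not NE [P1→C gives 5>0; P2→R gives 4>2]
(D,R): not NE [P1→B gives 6>4]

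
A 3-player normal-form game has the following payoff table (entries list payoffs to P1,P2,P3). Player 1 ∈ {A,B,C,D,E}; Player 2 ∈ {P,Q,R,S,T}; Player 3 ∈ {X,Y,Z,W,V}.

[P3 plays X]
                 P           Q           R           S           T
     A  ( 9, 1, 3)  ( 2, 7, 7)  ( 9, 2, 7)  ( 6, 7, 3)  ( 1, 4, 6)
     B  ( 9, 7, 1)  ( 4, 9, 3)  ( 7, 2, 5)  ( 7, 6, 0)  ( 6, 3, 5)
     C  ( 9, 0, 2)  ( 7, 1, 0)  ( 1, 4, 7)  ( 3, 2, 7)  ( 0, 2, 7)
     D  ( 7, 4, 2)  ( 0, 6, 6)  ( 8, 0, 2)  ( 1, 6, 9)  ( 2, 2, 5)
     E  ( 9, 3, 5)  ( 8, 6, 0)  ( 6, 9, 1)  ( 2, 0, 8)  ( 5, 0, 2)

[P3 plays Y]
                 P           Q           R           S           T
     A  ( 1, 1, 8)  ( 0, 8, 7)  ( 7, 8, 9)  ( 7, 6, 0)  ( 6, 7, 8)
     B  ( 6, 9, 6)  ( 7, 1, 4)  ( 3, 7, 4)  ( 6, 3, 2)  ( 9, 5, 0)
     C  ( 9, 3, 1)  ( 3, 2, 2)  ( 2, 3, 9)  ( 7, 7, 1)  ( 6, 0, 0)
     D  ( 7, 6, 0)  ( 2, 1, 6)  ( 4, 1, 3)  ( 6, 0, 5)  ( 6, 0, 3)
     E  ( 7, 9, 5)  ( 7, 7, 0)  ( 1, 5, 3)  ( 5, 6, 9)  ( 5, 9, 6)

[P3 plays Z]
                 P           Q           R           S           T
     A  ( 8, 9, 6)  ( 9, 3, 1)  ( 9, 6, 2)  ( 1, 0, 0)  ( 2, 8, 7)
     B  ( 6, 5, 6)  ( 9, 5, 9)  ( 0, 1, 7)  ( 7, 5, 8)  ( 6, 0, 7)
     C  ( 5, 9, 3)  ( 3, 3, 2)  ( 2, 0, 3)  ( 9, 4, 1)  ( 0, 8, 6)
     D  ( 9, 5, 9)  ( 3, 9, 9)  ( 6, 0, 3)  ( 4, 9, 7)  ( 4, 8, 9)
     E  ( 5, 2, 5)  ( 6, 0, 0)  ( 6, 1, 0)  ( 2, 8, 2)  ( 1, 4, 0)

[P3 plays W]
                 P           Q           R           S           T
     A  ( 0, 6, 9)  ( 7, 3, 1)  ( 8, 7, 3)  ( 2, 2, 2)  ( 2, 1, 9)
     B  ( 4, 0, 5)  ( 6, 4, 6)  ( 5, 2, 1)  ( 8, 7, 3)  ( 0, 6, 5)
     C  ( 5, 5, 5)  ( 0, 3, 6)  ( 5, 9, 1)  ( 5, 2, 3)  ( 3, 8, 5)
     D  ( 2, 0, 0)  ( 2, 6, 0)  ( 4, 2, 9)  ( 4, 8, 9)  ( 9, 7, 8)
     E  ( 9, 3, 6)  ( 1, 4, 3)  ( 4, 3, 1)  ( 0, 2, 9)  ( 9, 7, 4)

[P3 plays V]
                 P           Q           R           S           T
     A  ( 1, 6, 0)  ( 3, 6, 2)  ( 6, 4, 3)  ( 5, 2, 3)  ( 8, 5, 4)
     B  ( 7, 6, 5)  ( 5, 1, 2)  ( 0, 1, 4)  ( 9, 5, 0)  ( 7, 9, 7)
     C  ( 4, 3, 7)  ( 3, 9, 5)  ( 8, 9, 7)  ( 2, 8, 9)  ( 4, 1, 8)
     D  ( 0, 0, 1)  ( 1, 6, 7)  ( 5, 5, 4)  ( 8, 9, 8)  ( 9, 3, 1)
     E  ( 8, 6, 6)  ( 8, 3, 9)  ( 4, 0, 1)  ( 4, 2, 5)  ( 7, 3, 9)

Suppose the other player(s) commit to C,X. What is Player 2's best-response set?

u_2(P vs C,X) = 0
u_2(Q vs C,X) = 1
u_2(R vs C,X) = 4
u_2(S vs C,X) = 2
u_2(T vs C,X) = 2
max payoff 4 at {R}

BR_2 = {R}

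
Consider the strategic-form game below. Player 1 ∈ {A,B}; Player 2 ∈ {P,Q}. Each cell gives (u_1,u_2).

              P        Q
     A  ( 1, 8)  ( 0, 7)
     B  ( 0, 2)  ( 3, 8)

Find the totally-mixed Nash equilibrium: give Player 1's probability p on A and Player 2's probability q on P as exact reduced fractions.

P1 indiff ⇒ q·1+(1-q)·0 = q·0+(1-q)·3 ⇒ q(1) = (1-q)(3) ⇒ q = 3/4
P2 indiff ⇒ p·8+(1-p)·2 = p·7+(1-p)·8 ⇒ p(1) = (1-p)(6) ⇒ p = 6/7

p=6/7, q=3/4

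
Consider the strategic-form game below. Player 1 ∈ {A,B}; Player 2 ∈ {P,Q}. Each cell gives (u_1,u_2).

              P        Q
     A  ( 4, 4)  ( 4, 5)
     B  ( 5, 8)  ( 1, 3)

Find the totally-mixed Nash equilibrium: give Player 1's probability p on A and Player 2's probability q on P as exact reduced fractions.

P1 indiff ⇒ q·4+(1-q)·4 = q·5+(1-q)·1 ⇒ q(-1) = (1-q)(-3) ⇒ q = 3/4
P2 indiff ⇒ p·4+(1-p)·8 = p·5+(1-p)·3 ⇒ p(-1) = (1-p)(-5) ⇒ p = 5/6

(p,q) = (5/6, 3/4)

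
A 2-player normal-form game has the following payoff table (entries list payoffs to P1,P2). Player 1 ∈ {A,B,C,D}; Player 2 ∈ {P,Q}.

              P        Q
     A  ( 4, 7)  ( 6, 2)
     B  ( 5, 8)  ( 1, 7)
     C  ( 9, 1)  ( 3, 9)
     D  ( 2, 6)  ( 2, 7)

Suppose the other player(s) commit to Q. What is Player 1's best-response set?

P1 best: {A}

u_1(A vs Q) = 6
u_1(B vs Q) = 1
u_1(C vs Q) = 3
u_1(D vs Q) = 2
max payoff 6 at {A}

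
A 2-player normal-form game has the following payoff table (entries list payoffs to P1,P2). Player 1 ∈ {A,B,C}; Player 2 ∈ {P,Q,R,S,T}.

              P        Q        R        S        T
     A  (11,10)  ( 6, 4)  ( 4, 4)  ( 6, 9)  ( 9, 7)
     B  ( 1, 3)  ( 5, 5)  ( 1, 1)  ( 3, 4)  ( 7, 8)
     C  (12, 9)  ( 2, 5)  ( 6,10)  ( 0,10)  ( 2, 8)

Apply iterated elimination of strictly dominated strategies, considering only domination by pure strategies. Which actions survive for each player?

IESDS → P1:{A,C} P2:{P,R,S}

P1 drop B (A beats it: P:11>1 Q:6>5 R:4>1 S:6>3 T:9>7)
P2 drop Q (P beats it: A:10>4 C:9>5)
P2 drop T (P beats it: A:10>7 C:9>8)
P1→{A,C} P2→{P,R,S}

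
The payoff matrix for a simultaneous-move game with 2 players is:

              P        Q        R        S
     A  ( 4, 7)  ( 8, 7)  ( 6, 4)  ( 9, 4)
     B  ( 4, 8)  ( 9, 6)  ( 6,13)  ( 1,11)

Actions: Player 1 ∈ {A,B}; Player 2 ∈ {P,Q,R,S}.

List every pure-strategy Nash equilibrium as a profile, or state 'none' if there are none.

(A,P): NE
(A,Q): not NE [P1→B gives 9>8]
(A,R): not NE [P2→Q gives 7>4]
(A,S): not NE [P2→Q gives 7>4]
(B,P): not NE [P2→R gives 13>8]
(B,Q): not NE [P2→R gives 13>6]
(B,R): NE
(B,S): not NE [P1→A gives 9>1; P2→R gives 13>11]

NE set: (A,P), (B,R)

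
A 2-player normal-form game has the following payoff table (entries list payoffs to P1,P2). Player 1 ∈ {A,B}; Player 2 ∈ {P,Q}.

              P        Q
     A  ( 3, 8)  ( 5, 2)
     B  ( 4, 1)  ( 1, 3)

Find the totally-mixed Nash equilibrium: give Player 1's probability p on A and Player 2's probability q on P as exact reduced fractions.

(p,q) = (1/4, 4/5)

P1 indiff ⇒ q·3+(1-q)·5 = q·4+(1-q)·1 ⇒ q(-1) = (1-q)(-4) ⇒ q = 4/5
P2 indiff ⇒ p·8+(1-p)·1 = p·2+(1-p)·3 ⇒ p(6) = (1-p)(2) ⇒ p = 1/4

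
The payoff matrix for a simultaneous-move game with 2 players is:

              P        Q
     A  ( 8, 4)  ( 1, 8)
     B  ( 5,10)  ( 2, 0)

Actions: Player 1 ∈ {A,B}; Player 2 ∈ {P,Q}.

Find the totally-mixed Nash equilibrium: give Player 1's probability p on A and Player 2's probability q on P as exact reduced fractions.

p=5/7, q=1/4

P1 indiff ⇒ q·8+(1-q)·1 = q·5+(1-q)·2 ⇒ q(3) = (1-q)(1) ⇒ q = 1/4
P2 indiff ⇒ p·4+(1-p)·10 = p·8+(1-p)·0 ⇒ p(-4) = (1-p)(-10) ⇒ p = 5/7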